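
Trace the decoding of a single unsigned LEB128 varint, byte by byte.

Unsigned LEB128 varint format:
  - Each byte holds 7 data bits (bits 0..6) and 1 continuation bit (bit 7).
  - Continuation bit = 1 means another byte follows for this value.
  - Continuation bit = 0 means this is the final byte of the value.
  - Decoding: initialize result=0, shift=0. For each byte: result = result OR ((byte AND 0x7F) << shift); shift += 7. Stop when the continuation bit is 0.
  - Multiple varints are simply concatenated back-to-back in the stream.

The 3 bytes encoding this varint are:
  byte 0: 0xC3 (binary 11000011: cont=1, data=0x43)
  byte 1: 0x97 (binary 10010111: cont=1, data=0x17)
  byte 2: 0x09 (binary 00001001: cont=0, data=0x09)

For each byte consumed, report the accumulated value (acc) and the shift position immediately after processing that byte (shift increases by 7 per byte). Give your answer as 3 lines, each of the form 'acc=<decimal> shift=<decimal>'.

Answer: acc=67 shift=7
acc=3011 shift=14
acc=150467 shift=21

Derivation:
byte 0=0xC3: payload=0x43=67, contrib = 67<<0 = 67; acc -> 67, shift -> 7
byte 1=0x97: payload=0x17=23, contrib = 23<<7 = 2944; acc -> 3011, shift -> 14
byte 2=0x09: payload=0x09=9, contrib = 9<<14 = 147456; acc -> 150467, shift -> 21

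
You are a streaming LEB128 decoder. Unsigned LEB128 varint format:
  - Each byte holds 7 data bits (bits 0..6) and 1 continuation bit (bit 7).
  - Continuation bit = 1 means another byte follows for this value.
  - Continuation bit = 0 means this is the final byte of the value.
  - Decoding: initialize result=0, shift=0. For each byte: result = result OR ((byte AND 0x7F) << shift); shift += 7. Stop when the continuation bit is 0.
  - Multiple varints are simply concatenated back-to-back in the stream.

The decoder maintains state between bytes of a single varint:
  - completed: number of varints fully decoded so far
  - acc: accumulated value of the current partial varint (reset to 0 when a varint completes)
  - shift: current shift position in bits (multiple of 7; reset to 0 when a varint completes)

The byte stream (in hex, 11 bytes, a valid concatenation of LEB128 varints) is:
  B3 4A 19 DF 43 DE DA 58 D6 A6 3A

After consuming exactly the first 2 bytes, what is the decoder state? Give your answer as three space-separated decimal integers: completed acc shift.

byte[0]=0xB3 cont=1 payload=0x33: acc |= 51<<0 -> completed=0 acc=51 shift=7
byte[1]=0x4A cont=0 payload=0x4A: varint #1 complete (value=9523); reset -> completed=1 acc=0 shift=0

Answer: 1 0 0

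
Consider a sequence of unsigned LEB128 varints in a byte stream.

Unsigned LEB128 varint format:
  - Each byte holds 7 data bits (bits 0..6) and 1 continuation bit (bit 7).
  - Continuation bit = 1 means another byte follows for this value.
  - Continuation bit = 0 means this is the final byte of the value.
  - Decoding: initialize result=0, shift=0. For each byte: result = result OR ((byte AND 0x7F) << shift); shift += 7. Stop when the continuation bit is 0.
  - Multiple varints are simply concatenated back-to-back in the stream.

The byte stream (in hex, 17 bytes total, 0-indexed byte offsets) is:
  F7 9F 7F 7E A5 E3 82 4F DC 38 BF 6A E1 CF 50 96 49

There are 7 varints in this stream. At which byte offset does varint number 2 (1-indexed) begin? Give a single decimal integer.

  byte[0]=0xF7 cont=1 payload=0x77=119: acc |= 119<<0 -> acc=119 shift=7
  byte[1]=0x9F cont=1 payload=0x1F=31: acc |= 31<<7 -> acc=4087 shift=14
  byte[2]=0x7F cont=0 payload=0x7F=127: acc |= 127<<14 -> acc=2084855 shift=21 [end]
Varint 1: bytes[0:3] = F7 9F 7F -> value 2084855 (3 byte(s))
  byte[3]=0x7E cont=0 payload=0x7E=126: acc |= 126<<0 -> acc=126 shift=7 [end]
Varint 2: bytes[3:4] = 7E -> value 126 (1 byte(s))
  byte[4]=0xA5 cont=1 payload=0x25=37: acc |= 37<<0 -> acc=37 shift=7
  byte[5]=0xE3 cont=1 payload=0x63=99: acc |= 99<<7 -> acc=12709 shift=14
  byte[6]=0x82 cont=1 payload=0x02=2: acc |= 2<<14 -> acc=45477 shift=21
  byte[7]=0x4F cont=0 payload=0x4F=79: acc |= 79<<21 -> acc=165720485 shift=28 [end]
Varint 3: bytes[4:8] = A5 E3 82 4F -> value 165720485 (4 byte(s))
  byte[8]=0xDC cont=1 payload=0x5C=92: acc |= 92<<0 -> acc=92 shift=7
  byte[9]=0x38 cont=0 payload=0x38=56: acc |= 56<<7 -> acc=7260 shift=14 [end]
Varint 4: bytes[8:10] = DC 38 -> value 7260 (2 byte(s))
  byte[10]=0xBF cont=1 payload=0x3F=63: acc |= 63<<0 -> acc=63 shift=7
  byte[11]=0x6A cont=0 payload=0x6A=106: acc |= 106<<7 -> acc=13631 shift=14 [end]
Varint 5: bytes[10:12] = BF 6A -> value 13631 (2 byte(s))
  byte[12]=0xE1 cont=1 payload=0x61=97: acc |= 97<<0 -> acc=97 shift=7
  byte[13]=0xCF cont=1 payload=0x4F=79: acc |= 79<<7 -> acc=10209 shift=14
  byte[14]=0x50 cont=0 payload=0x50=80: acc |= 80<<14 -> acc=1320929 shift=21 [end]
Varint 6: bytes[12:15] = E1 CF 50 -> value 1320929 (3 byte(s))
  byte[15]=0x96 cont=1 payload=0x16=22: acc |= 22<<0 -> acc=22 shift=7
  byte[16]=0x49 cont=0 payload=0x49=73: acc |= 73<<7 -> acc=9366 shift=14 [end]
Varint 7: bytes[15:17] = 96 49 -> value 9366 (2 byte(s))

Answer: 3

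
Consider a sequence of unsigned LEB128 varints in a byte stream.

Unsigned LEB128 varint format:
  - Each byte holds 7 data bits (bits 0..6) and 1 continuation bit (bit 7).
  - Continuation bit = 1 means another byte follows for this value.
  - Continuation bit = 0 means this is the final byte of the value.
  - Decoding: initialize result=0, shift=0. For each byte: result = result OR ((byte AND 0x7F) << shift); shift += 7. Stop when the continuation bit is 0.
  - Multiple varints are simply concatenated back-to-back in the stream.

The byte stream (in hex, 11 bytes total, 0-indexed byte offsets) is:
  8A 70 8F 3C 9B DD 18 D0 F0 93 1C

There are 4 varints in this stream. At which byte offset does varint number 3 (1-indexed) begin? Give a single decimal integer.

  byte[0]=0x8A cont=1 payload=0x0A=10: acc |= 10<<0 -> acc=10 shift=7
  byte[1]=0x70 cont=0 payload=0x70=112: acc |= 112<<7 -> acc=14346 shift=14 [end]
Varint 1: bytes[0:2] = 8A 70 -> value 14346 (2 byte(s))
  byte[2]=0x8F cont=1 payload=0x0F=15: acc |= 15<<0 -> acc=15 shift=7
  byte[3]=0x3C cont=0 payload=0x3C=60: acc |= 60<<7 -> acc=7695 shift=14 [end]
Varint 2: bytes[2:4] = 8F 3C -> value 7695 (2 byte(s))
  byte[4]=0x9B cont=1 payload=0x1B=27: acc |= 27<<0 -> acc=27 shift=7
  byte[5]=0xDD cont=1 payload=0x5D=93: acc |= 93<<7 -> acc=11931 shift=14
  byte[6]=0x18 cont=0 payload=0x18=24: acc |= 24<<14 -> acc=405147 shift=21 [end]
Varint 3: bytes[4:7] = 9B DD 18 -> value 405147 (3 byte(s))
  byte[7]=0xD0 cont=1 payload=0x50=80: acc |= 80<<0 -> acc=80 shift=7
  byte[8]=0xF0 cont=1 payload=0x70=112: acc |= 112<<7 -> acc=14416 shift=14
  byte[9]=0x93 cont=1 payload=0x13=19: acc |= 19<<14 -> acc=325712 shift=21
  byte[10]=0x1C cont=0 payload=0x1C=28: acc |= 28<<21 -> acc=59045968 shift=28 [end]
Varint 4: bytes[7:11] = D0 F0 93 1C -> value 59045968 (4 byte(s))

Answer: 4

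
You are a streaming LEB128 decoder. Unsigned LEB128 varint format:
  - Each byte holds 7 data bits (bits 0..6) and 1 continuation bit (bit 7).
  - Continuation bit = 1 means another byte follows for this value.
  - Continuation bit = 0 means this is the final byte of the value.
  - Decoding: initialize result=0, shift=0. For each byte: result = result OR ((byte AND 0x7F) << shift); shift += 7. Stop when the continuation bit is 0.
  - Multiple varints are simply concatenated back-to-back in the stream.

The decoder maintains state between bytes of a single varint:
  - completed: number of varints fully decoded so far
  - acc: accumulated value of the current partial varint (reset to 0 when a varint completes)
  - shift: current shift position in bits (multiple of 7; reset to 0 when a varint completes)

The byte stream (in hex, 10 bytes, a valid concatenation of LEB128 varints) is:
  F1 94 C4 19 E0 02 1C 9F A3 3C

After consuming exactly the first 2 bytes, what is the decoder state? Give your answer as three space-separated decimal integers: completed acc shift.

Answer: 0 2673 14

Derivation:
byte[0]=0xF1 cont=1 payload=0x71: acc |= 113<<0 -> completed=0 acc=113 shift=7
byte[1]=0x94 cont=1 payload=0x14: acc |= 20<<7 -> completed=0 acc=2673 shift=14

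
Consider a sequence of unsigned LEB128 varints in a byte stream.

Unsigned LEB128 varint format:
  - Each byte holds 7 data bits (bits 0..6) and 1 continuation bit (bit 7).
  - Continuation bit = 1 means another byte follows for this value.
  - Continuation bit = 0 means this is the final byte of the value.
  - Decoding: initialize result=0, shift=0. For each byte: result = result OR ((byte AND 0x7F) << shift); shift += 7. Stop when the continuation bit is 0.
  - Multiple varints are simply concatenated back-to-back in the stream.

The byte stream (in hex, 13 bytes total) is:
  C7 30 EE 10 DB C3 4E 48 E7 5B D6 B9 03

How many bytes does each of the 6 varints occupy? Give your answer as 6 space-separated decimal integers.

  byte[0]=0xC7 cont=1 payload=0x47=71: acc |= 71<<0 -> acc=71 shift=7
  byte[1]=0x30 cont=0 payload=0x30=48: acc |= 48<<7 -> acc=6215 shift=14 [end]
Varint 1: bytes[0:2] = C7 30 -> value 6215 (2 byte(s))
  byte[2]=0xEE cont=1 payload=0x6E=110: acc |= 110<<0 -> acc=110 shift=7
  byte[3]=0x10 cont=0 payload=0x10=16: acc |= 16<<7 -> acc=2158 shift=14 [end]
Varint 2: bytes[2:4] = EE 10 -> value 2158 (2 byte(s))
  byte[4]=0xDB cont=1 payload=0x5B=91: acc |= 91<<0 -> acc=91 shift=7
  byte[5]=0xC3 cont=1 payload=0x43=67: acc |= 67<<7 -> acc=8667 shift=14
  byte[6]=0x4E cont=0 payload=0x4E=78: acc |= 78<<14 -> acc=1286619 shift=21 [end]
Varint 3: bytes[4:7] = DB C3 4E -> value 1286619 (3 byte(s))
  byte[7]=0x48 cont=0 payload=0x48=72: acc |= 72<<0 -> acc=72 shift=7 [end]
Varint 4: bytes[7:8] = 48 -> value 72 (1 byte(s))
  byte[8]=0xE7 cont=1 payload=0x67=103: acc |= 103<<0 -> acc=103 shift=7
  byte[9]=0x5B cont=0 payload=0x5B=91: acc |= 91<<7 -> acc=11751 shift=14 [end]
Varint 5: bytes[8:10] = E7 5B -> value 11751 (2 byte(s))
  byte[10]=0xD6 cont=1 payload=0x56=86: acc |= 86<<0 -> acc=86 shift=7
  byte[11]=0xB9 cont=1 payload=0x39=57: acc |= 57<<7 -> acc=7382 shift=14
  byte[12]=0x03 cont=0 payload=0x03=3: acc |= 3<<14 -> acc=56534 shift=21 [end]
Varint 6: bytes[10:13] = D6 B9 03 -> value 56534 (3 byte(s))

Answer: 2 2 3 1 2 3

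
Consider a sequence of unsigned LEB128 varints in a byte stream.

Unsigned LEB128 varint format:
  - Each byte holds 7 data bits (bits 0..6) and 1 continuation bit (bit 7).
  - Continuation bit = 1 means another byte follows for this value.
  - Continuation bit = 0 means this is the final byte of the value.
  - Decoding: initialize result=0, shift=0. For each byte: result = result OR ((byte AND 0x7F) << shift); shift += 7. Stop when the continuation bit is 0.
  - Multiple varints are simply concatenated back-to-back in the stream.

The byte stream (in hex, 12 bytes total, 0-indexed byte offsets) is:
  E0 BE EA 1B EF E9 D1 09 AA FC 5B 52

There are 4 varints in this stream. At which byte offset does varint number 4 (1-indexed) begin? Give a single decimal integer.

Answer: 11

Derivation:
  byte[0]=0xE0 cont=1 payload=0x60=96: acc |= 96<<0 -> acc=96 shift=7
  byte[1]=0xBE cont=1 payload=0x3E=62: acc |= 62<<7 -> acc=8032 shift=14
  byte[2]=0xEA cont=1 payload=0x6A=106: acc |= 106<<14 -> acc=1744736 shift=21
  byte[3]=0x1B cont=0 payload=0x1B=27: acc |= 27<<21 -> acc=58367840 shift=28 [end]
Varint 1: bytes[0:4] = E0 BE EA 1B -> value 58367840 (4 byte(s))
  byte[4]=0xEF cont=1 payload=0x6F=111: acc |= 111<<0 -> acc=111 shift=7
  byte[5]=0xE9 cont=1 payload=0x69=105: acc |= 105<<7 -> acc=13551 shift=14
  byte[6]=0xD1 cont=1 payload=0x51=81: acc |= 81<<14 -> acc=1340655 shift=21
  byte[7]=0x09 cont=0 payload=0x09=9: acc |= 9<<21 -> acc=20215023 shift=28 [end]
Varint 2: bytes[4:8] = EF E9 D1 09 -> value 20215023 (4 byte(s))
  byte[8]=0xAA cont=1 payload=0x2A=42: acc |= 42<<0 -> acc=42 shift=7
  byte[9]=0xFC cont=1 payload=0x7C=124: acc |= 124<<7 -> acc=15914 shift=14
  byte[10]=0x5B cont=0 payload=0x5B=91: acc |= 91<<14 -> acc=1506858 shift=21 [end]
Varint 3: bytes[8:11] = AA FC 5B -> value 1506858 (3 byte(s))
  byte[11]=0x52 cont=0 payload=0x52=82: acc |= 82<<0 -> acc=82 shift=7 [end]
Varint 4: bytes[11:12] = 52 -> value 82 (1 byte(s))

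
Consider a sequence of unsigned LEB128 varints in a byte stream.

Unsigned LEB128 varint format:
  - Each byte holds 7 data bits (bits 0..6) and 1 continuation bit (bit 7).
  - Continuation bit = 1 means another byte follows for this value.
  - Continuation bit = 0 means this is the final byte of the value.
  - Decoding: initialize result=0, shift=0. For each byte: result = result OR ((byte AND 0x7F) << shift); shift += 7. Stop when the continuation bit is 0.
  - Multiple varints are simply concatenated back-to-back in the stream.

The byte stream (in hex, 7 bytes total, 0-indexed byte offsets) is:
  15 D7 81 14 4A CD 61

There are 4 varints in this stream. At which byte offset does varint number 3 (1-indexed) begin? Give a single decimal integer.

  byte[0]=0x15 cont=0 payload=0x15=21: acc |= 21<<0 -> acc=21 shift=7 [end]
Varint 1: bytes[0:1] = 15 -> value 21 (1 byte(s))
  byte[1]=0xD7 cont=1 payload=0x57=87: acc |= 87<<0 -> acc=87 shift=7
  byte[2]=0x81 cont=1 payload=0x01=1: acc |= 1<<7 -> acc=215 shift=14
  byte[3]=0x14 cont=0 payload=0x14=20: acc |= 20<<14 -> acc=327895 shift=21 [end]
Varint 2: bytes[1:4] = D7 81 14 -> value 327895 (3 byte(s))
  byte[4]=0x4A cont=0 payload=0x4A=74: acc |= 74<<0 -> acc=74 shift=7 [end]
Varint 3: bytes[4:5] = 4A -> value 74 (1 byte(s))
  byte[5]=0xCD cont=1 payload=0x4D=77: acc |= 77<<0 -> acc=77 shift=7
  byte[6]=0x61 cont=0 payload=0x61=97: acc |= 97<<7 -> acc=12493 shift=14 [end]
Varint 4: bytes[5:7] = CD 61 -> value 12493 (2 byte(s))

Answer: 4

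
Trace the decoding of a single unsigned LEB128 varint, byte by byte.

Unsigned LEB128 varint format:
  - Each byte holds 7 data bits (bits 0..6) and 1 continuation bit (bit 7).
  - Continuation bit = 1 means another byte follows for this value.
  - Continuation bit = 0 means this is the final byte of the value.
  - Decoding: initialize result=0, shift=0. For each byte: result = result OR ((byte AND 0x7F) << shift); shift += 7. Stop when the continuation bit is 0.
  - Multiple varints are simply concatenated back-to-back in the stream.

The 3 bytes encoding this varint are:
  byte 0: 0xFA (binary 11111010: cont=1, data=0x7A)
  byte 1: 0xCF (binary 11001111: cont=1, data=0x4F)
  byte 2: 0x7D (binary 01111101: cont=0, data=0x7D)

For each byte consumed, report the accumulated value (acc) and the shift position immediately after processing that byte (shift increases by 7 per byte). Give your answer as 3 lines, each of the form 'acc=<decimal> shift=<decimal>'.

byte 0=0xFA: payload=0x7A=122, contrib = 122<<0 = 122; acc -> 122, shift -> 7
byte 1=0xCF: payload=0x4F=79, contrib = 79<<7 = 10112; acc -> 10234, shift -> 14
byte 2=0x7D: payload=0x7D=125, contrib = 125<<14 = 2048000; acc -> 2058234, shift -> 21

Answer: acc=122 shift=7
acc=10234 shift=14
acc=2058234 shift=21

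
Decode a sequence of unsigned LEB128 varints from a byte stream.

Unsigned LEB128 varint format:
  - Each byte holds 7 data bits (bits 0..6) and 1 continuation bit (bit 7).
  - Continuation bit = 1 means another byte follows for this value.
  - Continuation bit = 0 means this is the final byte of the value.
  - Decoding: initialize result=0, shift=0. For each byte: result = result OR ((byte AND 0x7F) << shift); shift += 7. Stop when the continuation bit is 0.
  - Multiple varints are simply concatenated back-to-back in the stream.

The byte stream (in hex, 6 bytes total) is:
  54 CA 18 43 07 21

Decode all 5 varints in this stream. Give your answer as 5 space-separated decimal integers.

  byte[0]=0x54 cont=0 payload=0x54=84: acc |= 84<<0 -> acc=84 shift=7 [end]
Varint 1: bytes[0:1] = 54 -> value 84 (1 byte(s))
  byte[1]=0xCA cont=1 payload=0x4A=74: acc |= 74<<0 -> acc=74 shift=7
  byte[2]=0x18 cont=0 payload=0x18=24: acc |= 24<<7 -> acc=3146 shift=14 [end]
Varint 2: bytes[1:3] = CA 18 -> value 3146 (2 byte(s))
  byte[3]=0x43 cont=0 payload=0x43=67: acc |= 67<<0 -> acc=67 shift=7 [end]
Varint 3: bytes[3:4] = 43 -> value 67 (1 byte(s))
  byte[4]=0x07 cont=0 payload=0x07=7: acc |= 7<<0 -> acc=7 shift=7 [end]
Varint 4: bytes[4:5] = 07 -> value 7 (1 byte(s))
  byte[5]=0x21 cont=0 payload=0x21=33: acc |= 33<<0 -> acc=33 shift=7 [end]
Varint 5: bytes[5:6] = 21 -> value 33 (1 byte(s))

Answer: 84 3146 67 7 33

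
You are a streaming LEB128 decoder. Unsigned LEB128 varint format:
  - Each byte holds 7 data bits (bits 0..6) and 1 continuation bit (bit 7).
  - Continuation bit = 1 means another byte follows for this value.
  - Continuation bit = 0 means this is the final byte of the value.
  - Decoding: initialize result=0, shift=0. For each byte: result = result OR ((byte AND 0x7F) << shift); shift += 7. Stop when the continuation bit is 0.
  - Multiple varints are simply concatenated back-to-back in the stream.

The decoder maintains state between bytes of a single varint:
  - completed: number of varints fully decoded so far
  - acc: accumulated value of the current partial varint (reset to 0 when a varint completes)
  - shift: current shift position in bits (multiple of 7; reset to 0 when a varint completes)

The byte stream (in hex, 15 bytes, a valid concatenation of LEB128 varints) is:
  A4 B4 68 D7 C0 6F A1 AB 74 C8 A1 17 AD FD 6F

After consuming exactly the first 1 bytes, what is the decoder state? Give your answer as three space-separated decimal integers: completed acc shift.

Answer: 0 36 7

Derivation:
byte[0]=0xA4 cont=1 payload=0x24: acc |= 36<<0 -> completed=0 acc=36 shift=7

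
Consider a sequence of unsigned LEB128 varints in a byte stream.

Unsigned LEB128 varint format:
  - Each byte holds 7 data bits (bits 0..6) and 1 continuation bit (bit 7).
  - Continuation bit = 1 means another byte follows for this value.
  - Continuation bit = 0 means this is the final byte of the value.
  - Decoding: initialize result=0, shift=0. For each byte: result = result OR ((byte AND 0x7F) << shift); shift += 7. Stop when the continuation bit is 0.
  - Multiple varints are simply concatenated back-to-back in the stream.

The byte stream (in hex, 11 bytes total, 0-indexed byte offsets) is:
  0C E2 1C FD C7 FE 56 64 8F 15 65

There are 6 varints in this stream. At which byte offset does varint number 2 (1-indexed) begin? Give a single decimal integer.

Answer: 1

Derivation:
  byte[0]=0x0C cont=0 payload=0x0C=12: acc |= 12<<0 -> acc=12 shift=7 [end]
Varint 1: bytes[0:1] = 0C -> value 12 (1 byte(s))
  byte[1]=0xE2 cont=1 payload=0x62=98: acc |= 98<<0 -> acc=98 shift=7
  byte[2]=0x1C cont=0 payload=0x1C=28: acc |= 28<<7 -> acc=3682 shift=14 [end]
Varint 2: bytes[1:3] = E2 1C -> value 3682 (2 byte(s))
  byte[3]=0xFD cont=1 payload=0x7D=125: acc |= 125<<0 -> acc=125 shift=7
  byte[4]=0xC7 cont=1 payload=0x47=71: acc |= 71<<7 -> acc=9213 shift=14
  byte[5]=0xFE cont=1 payload=0x7E=126: acc |= 126<<14 -> acc=2073597 shift=21
  byte[6]=0x56 cont=0 payload=0x56=86: acc |= 86<<21 -> acc=182428669 shift=28 [end]
Varint 3: bytes[3:7] = FD C7 FE 56 -> value 182428669 (4 byte(s))
  byte[7]=0x64 cont=0 payload=0x64=100: acc |= 100<<0 -> acc=100 shift=7 [end]
Varint 4: bytes[7:8] = 64 -> value 100 (1 byte(s))
  byte[8]=0x8F cont=1 payload=0x0F=15: acc |= 15<<0 -> acc=15 shift=7
  byte[9]=0x15 cont=0 payload=0x15=21: acc |= 21<<7 -> acc=2703 shift=14 [end]
Varint 5: bytes[8:10] = 8F 15 -> value 2703 (2 byte(s))
  byte[10]=0x65 cont=0 payload=0x65=101: acc |= 101<<0 -> acc=101 shift=7 [end]
Varint 6: bytes[10:11] = 65 -> value 101 (1 byte(s))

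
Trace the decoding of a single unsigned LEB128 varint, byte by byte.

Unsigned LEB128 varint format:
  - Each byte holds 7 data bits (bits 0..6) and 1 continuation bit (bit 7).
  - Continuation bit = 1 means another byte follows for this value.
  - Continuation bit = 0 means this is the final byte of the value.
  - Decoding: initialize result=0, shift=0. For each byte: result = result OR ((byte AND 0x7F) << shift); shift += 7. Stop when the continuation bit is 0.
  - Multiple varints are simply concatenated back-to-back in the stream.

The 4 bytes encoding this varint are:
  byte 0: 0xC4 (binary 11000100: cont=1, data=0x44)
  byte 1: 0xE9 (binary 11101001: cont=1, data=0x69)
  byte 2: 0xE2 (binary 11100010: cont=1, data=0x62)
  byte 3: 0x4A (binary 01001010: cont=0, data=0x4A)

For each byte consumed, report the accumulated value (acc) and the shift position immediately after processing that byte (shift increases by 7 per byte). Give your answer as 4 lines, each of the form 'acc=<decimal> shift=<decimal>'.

byte 0=0xC4: payload=0x44=68, contrib = 68<<0 = 68; acc -> 68, shift -> 7
byte 1=0xE9: payload=0x69=105, contrib = 105<<7 = 13440; acc -> 13508, shift -> 14
byte 2=0xE2: payload=0x62=98, contrib = 98<<14 = 1605632; acc -> 1619140, shift -> 21
byte 3=0x4A: payload=0x4A=74, contrib = 74<<21 = 155189248; acc -> 156808388, shift -> 28

Answer: acc=68 shift=7
acc=13508 shift=14
acc=1619140 shift=21
acc=156808388 shift=28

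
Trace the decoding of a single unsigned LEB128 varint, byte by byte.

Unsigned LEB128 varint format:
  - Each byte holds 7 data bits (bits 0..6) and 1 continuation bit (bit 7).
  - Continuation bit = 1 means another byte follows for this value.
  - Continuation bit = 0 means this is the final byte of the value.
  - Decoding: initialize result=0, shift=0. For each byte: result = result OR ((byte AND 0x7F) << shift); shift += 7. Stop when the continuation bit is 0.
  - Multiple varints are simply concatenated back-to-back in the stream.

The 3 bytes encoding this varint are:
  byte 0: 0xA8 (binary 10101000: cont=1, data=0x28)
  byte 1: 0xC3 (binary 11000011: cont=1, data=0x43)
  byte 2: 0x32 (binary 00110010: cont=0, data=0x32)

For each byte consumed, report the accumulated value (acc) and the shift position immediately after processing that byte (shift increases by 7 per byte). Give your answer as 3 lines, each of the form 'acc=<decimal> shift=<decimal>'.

Answer: acc=40 shift=7
acc=8616 shift=14
acc=827816 shift=21

Derivation:
byte 0=0xA8: payload=0x28=40, contrib = 40<<0 = 40; acc -> 40, shift -> 7
byte 1=0xC3: payload=0x43=67, contrib = 67<<7 = 8576; acc -> 8616, shift -> 14
byte 2=0x32: payload=0x32=50, contrib = 50<<14 = 819200; acc -> 827816, shift -> 21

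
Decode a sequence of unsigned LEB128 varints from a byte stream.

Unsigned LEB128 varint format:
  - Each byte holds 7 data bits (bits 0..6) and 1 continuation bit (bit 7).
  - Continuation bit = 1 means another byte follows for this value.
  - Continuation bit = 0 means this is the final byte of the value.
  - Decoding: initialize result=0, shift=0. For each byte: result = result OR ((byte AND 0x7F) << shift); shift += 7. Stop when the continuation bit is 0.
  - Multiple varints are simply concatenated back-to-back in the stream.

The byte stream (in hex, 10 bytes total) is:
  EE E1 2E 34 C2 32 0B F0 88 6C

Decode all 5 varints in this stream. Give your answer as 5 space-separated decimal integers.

  byte[0]=0xEE cont=1 payload=0x6E=110: acc |= 110<<0 -> acc=110 shift=7
  byte[1]=0xE1 cont=1 payload=0x61=97: acc |= 97<<7 -> acc=12526 shift=14
  byte[2]=0x2E cont=0 payload=0x2E=46: acc |= 46<<14 -> acc=766190 shift=21 [end]
Varint 1: bytes[0:3] = EE E1 2E -> value 766190 (3 byte(s))
  byte[3]=0x34 cont=0 payload=0x34=52: acc |= 52<<0 -> acc=52 shift=7 [end]
Varint 2: bytes[3:4] = 34 -> value 52 (1 byte(s))
  byte[4]=0xC2 cont=1 payload=0x42=66: acc |= 66<<0 -> acc=66 shift=7
  byte[5]=0x32 cont=0 payload=0x32=50: acc |= 50<<7 -> acc=6466 shift=14 [end]
Varint 3: bytes[4:6] = C2 32 -> value 6466 (2 byte(s))
  byte[6]=0x0B cont=0 payload=0x0B=11: acc |= 11<<0 -> acc=11 shift=7 [end]
Varint 4: bytes[6:7] = 0B -> value 11 (1 byte(s))
  byte[7]=0xF0 cont=1 payload=0x70=112: acc |= 112<<0 -> acc=112 shift=7
  byte[8]=0x88 cont=1 payload=0x08=8: acc |= 8<<7 -> acc=1136 shift=14
  byte[9]=0x6C cont=0 payload=0x6C=108: acc |= 108<<14 -> acc=1770608 shift=21 [end]
Varint 5: bytes[7:10] = F0 88 6C -> value 1770608 (3 byte(s))

Answer: 766190 52 6466 11 1770608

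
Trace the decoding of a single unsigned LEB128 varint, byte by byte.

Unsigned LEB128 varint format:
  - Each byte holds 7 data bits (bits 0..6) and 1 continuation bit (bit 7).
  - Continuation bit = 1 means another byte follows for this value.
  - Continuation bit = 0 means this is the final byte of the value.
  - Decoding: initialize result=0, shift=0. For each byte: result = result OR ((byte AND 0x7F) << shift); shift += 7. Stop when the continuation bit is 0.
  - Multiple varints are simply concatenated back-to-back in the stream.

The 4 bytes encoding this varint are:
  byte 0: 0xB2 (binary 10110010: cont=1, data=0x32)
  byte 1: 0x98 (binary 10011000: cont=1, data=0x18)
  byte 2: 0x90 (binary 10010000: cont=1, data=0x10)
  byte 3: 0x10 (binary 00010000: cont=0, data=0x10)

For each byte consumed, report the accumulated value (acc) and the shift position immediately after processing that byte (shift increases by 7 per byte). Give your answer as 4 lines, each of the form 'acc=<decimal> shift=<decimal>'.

byte 0=0xB2: payload=0x32=50, contrib = 50<<0 = 50; acc -> 50, shift -> 7
byte 1=0x98: payload=0x18=24, contrib = 24<<7 = 3072; acc -> 3122, shift -> 14
byte 2=0x90: payload=0x10=16, contrib = 16<<14 = 262144; acc -> 265266, shift -> 21
byte 3=0x10: payload=0x10=16, contrib = 16<<21 = 33554432; acc -> 33819698, shift -> 28

Answer: acc=50 shift=7
acc=3122 shift=14
acc=265266 shift=21
acc=33819698 shift=28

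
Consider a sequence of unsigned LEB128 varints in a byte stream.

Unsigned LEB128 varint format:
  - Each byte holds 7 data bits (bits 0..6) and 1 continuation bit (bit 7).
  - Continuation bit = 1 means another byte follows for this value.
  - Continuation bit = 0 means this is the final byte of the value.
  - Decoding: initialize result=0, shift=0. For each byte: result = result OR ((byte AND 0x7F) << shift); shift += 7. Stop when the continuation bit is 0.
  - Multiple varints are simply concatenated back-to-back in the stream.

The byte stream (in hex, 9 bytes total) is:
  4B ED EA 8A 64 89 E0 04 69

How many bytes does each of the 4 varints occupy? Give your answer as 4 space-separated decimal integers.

Answer: 1 4 3 1

Derivation:
  byte[0]=0x4B cont=0 payload=0x4B=75: acc |= 75<<0 -> acc=75 shift=7 [end]
Varint 1: bytes[0:1] = 4B -> value 75 (1 byte(s))
  byte[1]=0xED cont=1 payload=0x6D=109: acc |= 109<<0 -> acc=109 shift=7
  byte[2]=0xEA cont=1 payload=0x6A=106: acc |= 106<<7 -> acc=13677 shift=14
  byte[3]=0x8A cont=1 payload=0x0A=10: acc |= 10<<14 -> acc=177517 shift=21
  byte[4]=0x64 cont=0 payload=0x64=100: acc |= 100<<21 -> acc=209892717 shift=28 [end]
Varint 2: bytes[1:5] = ED EA 8A 64 -> value 209892717 (4 byte(s))
  byte[5]=0x89 cont=1 payload=0x09=9: acc |= 9<<0 -> acc=9 shift=7
  byte[6]=0xE0 cont=1 payload=0x60=96: acc |= 96<<7 -> acc=12297 shift=14
  byte[7]=0x04 cont=0 payload=0x04=4: acc |= 4<<14 -> acc=77833 shift=21 [end]
Varint 3: bytes[5:8] = 89 E0 04 -> value 77833 (3 byte(s))
  byte[8]=0x69 cont=0 payload=0x69=105: acc |= 105<<0 -> acc=105 shift=7 [end]
Varint 4: bytes[8:9] = 69 -> value 105 (1 byte(s))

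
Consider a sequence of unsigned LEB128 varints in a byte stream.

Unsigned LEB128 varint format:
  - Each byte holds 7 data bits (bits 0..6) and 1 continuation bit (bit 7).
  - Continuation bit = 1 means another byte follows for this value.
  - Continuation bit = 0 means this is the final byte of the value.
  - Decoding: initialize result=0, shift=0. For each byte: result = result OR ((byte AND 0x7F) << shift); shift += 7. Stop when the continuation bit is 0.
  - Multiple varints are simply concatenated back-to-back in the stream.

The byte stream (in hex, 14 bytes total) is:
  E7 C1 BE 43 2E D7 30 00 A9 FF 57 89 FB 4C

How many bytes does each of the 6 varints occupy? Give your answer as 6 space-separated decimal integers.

  byte[0]=0xE7 cont=1 payload=0x67=103: acc |= 103<<0 -> acc=103 shift=7
  byte[1]=0xC1 cont=1 payload=0x41=65: acc |= 65<<7 -> acc=8423 shift=14
  byte[2]=0xBE cont=1 payload=0x3E=62: acc |= 62<<14 -> acc=1024231 shift=21
  byte[3]=0x43 cont=0 payload=0x43=67: acc |= 67<<21 -> acc=141533415 shift=28 [end]
Varint 1: bytes[0:4] = E7 C1 BE 43 -> value 141533415 (4 byte(s))
  byte[4]=0x2E cont=0 payload=0x2E=46: acc |= 46<<0 -> acc=46 shift=7 [end]
Varint 2: bytes[4:5] = 2E -> value 46 (1 byte(s))
  byte[5]=0xD7 cont=1 payload=0x57=87: acc |= 87<<0 -> acc=87 shift=7
  byte[6]=0x30 cont=0 payload=0x30=48: acc |= 48<<7 -> acc=6231 shift=14 [end]
Varint 3: bytes[5:7] = D7 30 -> value 6231 (2 byte(s))
  byte[7]=0x00 cont=0 payload=0x00=0: acc |= 0<<0 -> acc=0 shift=7 [end]
Varint 4: bytes[7:8] = 00 -> value 0 (1 byte(s))
  byte[8]=0xA9 cont=1 payload=0x29=41: acc |= 41<<0 -> acc=41 shift=7
  byte[9]=0xFF cont=1 payload=0x7F=127: acc |= 127<<7 -> acc=16297 shift=14
  byte[10]=0x57 cont=0 payload=0x57=87: acc |= 87<<14 -> acc=1441705 shift=21 [end]
Varint 5: bytes[8:11] = A9 FF 57 -> value 1441705 (3 byte(s))
  byte[11]=0x89 cont=1 payload=0x09=9: acc |= 9<<0 -> acc=9 shift=7
  byte[12]=0xFB cont=1 payload=0x7B=123: acc |= 123<<7 -> acc=15753 shift=14
  byte[13]=0x4C cont=0 payload=0x4C=76: acc |= 76<<14 -> acc=1260937 shift=21 [end]
Varint 6: bytes[11:14] = 89 FB 4C -> value 1260937 (3 byte(s))

Answer: 4 1 2 1 3 3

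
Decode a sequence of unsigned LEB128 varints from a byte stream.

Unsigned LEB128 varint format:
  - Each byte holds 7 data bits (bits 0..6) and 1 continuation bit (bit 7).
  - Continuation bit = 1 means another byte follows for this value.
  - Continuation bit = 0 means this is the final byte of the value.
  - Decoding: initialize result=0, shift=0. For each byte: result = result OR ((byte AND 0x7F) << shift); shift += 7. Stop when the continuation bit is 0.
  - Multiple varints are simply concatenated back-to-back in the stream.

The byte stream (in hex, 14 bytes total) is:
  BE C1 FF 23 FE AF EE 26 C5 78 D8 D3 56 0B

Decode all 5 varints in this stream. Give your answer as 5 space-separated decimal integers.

  byte[0]=0xBE cont=1 payload=0x3E=62: acc |= 62<<0 -> acc=62 shift=7
  byte[1]=0xC1 cont=1 payload=0x41=65: acc |= 65<<7 -> acc=8382 shift=14
  byte[2]=0xFF cont=1 payload=0x7F=127: acc |= 127<<14 -> acc=2089150 shift=21
  byte[3]=0x23 cont=0 payload=0x23=35: acc |= 35<<21 -> acc=75489470 shift=28 [end]
Varint 1: bytes[0:4] = BE C1 FF 23 -> value 75489470 (4 byte(s))
  byte[4]=0xFE cont=1 payload=0x7E=126: acc |= 126<<0 -> acc=126 shift=7
  byte[5]=0xAF cont=1 payload=0x2F=47: acc |= 47<<7 -> acc=6142 shift=14
  byte[6]=0xEE cont=1 payload=0x6E=110: acc |= 110<<14 -> acc=1808382 shift=21
  byte[7]=0x26 cont=0 payload=0x26=38: acc |= 38<<21 -> acc=81500158 shift=28 [end]
Varint 2: bytes[4:8] = FE AF EE 26 -> value 81500158 (4 byte(s))
  byte[8]=0xC5 cont=1 payload=0x45=69: acc |= 69<<0 -> acc=69 shift=7
  byte[9]=0x78 cont=0 payload=0x78=120: acc |= 120<<7 -> acc=15429 shift=14 [end]
Varint 3: bytes[8:10] = C5 78 -> value 15429 (2 byte(s))
  byte[10]=0xD8 cont=1 payload=0x58=88: acc |= 88<<0 -> acc=88 shift=7
  byte[11]=0xD3 cont=1 payload=0x53=83: acc |= 83<<7 -> acc=10712 shift=14
  byte[12]=0x56 cont=0 payload=0x56=86: acc |= 86<<14 -> acc=1419736 shift=21 [end]
Varint 4: bytes[10:13] = D8 D3 56 -> value 1419736 (3 byte(s))
  byte[13]=0x0B cont=0 payload=0x0B=11: acc |= 11<<0 -> acc=11 shift=7 [end]
Varint 5: bytes[13:14] = 0B -> value 11 (1 byte(s))

Answer: 75489470 81500158 15429 1419736 11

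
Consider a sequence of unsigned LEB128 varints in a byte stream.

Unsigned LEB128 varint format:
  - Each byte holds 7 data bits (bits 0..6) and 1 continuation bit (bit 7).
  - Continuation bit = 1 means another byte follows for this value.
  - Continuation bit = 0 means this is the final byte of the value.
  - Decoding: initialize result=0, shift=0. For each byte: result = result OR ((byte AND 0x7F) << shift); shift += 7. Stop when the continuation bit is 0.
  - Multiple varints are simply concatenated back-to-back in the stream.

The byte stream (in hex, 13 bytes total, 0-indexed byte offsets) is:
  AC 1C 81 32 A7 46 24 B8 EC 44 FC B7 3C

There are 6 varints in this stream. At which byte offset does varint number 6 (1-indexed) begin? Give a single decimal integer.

Answer: 10

Derivation:
  byte[0]=0xAC cont=1 payload=0x2C=44: acc |= 44<<0 -> acc=44 shift=7
  byte[1]=0x1C cont=0 payload=0x1C=28: acc |= 28<<7 -> acc=3628 shift=14 [end]
Varint 1: bytes[0:2] = AC 1C -> value 3628 (2 byte(s))
  byte[2]=0x81 cont=1 payload=0x01=1: acc |= 1<<0 -> acc=1 shift=7
  byte[3]=0x32 cont=0 payload=0x32=50: acc |= 50<<7 -> acc=6401 shift=14 [end]
Varint 2: bytes[2:4] = 81 32 -> value 6401 (2 byte(s))
  byte[4]=0xA7 cont=1 payload=0x27=39: acc |= 39<<0 -> acc=39 shift=7
  byte[5]=0x46 cont=0 payload=0x46=70: acc |= 70<<7 -> acc=8999 shift=14 [end]
Varint 3: bytes[4:6] = A7 46 -> value 8999 (2 byte(s))
  byte[6]=0x24 cont=0 payload=0x24=36: acc |= 36<<0 -> acc=36 shift=7 [end]
Varint 4: bytes[6:7] = 24 -> value 36 (1 byte(s))
  byte[7]=0xB8 cont=1 payload=0x38=56: acc |= 56<<0 -> acc=56 shift=7
  byte[8]=0xEC cont=1 payload=0x6C=108: acc |= 108<<7 -> acc=13880 shift=14
  byte[9]=0x44 cont=0 payload=0x44=68: acc |= 68<<14 -> acc=1127992 shift=21 [end]
Varint 5: bytes[7:10] = B8 EC 44 -> value 1127992 (3 byte(s))
  byte[10]=0xFC cont=1 payload=0x7C=124: acc |= 124<<0 -> acc=124 shift=7
  byte[11]=0xB7 cont=1 payload=0x37=55: acc |= 55<<7 -> acc=7164 shift=14
  byte[12]=0x3C cont=0 payload=0x3C=60: acc |= 60<<14 -> acc=990204 shift=21 [end]
Varint 6: bytes[10:13] = FC B7 3C -> value 990204 (3 byte(s))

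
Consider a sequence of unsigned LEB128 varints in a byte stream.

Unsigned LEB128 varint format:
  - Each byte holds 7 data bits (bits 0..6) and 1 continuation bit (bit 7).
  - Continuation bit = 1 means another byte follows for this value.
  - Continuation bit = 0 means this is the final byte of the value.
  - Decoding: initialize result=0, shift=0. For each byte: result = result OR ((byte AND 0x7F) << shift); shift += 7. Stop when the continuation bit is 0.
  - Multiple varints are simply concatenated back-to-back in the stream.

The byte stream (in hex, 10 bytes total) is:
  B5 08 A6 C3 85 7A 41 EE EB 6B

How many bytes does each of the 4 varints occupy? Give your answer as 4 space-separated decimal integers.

Answer: 2 4 1 3

Derivation:
  byte[0]=0xB5 cont=1 payload=0x35=53: acc |= 53<<0 -> acc=53 shift=7
  byte[1]=0x08 cont=0 payload=0x08=8: acc |= 8<<7 -> acc=1077 shift=14 [end]
Varint 1: bytes[0:2] = B5 08 -> value 1077 (2 byte(s))
  byte[2]=0xA6 cont=1 payload=0x26=38: acc |= 38<<0 -> acc=38 shift=7
  byte[3]=0xC3 cont=1 payload=0x43=67: acc |= 67<<7 -> acc=8614 shift=14
  byte[4]=0x85 cont=1 payload=0x05=5: acc |= 5<<14 -> acc=90534 shift=21
  byte[5]=0x7A cont=0 payload=0x7A=122: acc |= 122<<21 -> acc=255943078 shift=28 [end]
Varint 2: bytes[2:6] = A6 C3 85 7A -> value 255943078 (4 byte(s))
  byte[6]=0x41 cont=0 payload=0x41=65: acc |= 65<<0 -> acc=65 shift=7 [end]
Varint 3: bytes[6:7] = 41 -> value 65 (1 byte(s))
  byte[7]=0xEE cont=1 payload=0x6E=110: acc |= 110<<0 -> acc=110 shift=7
  byte[8]=0xEB cont=1 payload=0x6B=107: acc |= 107<<7 -> acc=13806 shift=14
  byte[9]=0x6B cont=0 payload=0x6B=107: acc |= 107<<14 -> acc=1766894 shift=21 [end]
Varint 4: bytes[7:10] = EE EB 6B -> value 1766894 (3 byte(s))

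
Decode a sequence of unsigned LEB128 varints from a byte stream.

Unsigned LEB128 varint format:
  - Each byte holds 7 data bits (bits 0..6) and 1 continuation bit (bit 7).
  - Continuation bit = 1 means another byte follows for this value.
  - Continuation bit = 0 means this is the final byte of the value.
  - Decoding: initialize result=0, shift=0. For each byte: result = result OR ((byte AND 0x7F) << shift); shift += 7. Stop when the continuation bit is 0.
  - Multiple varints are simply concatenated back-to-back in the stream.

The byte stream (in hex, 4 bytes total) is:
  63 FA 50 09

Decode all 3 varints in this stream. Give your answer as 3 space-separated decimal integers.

  byte[0]=0x63 cont=0 payload=0x63=99: acc |= 99<<0 -> acc=99 shift=7 [end]
Varint 1: bytes[0:1] = 63 -> value 99 (1 byte(s))
  byte[1]=0xFA cont=1 payload=0x7A=122: acc |= 122<<0 -> acc=122 shift=7
  byte[2]=0x50 cont=0 payload=0x50=80: acc |= 80<<7 -> acc=10362 shift=14 [end]
Varint 2: bytes[1:3] = FA 50 -> value 10362 (2 byte(s))
  byte[3]=0x09 cont=0 payload=0x09=9: acc |= 9<<0 -> acc=9 shift=7 [end]
Varint 3: bytes[3:4] = 09 -> value 9 (1 byte(s))

Answer: 99 10362 9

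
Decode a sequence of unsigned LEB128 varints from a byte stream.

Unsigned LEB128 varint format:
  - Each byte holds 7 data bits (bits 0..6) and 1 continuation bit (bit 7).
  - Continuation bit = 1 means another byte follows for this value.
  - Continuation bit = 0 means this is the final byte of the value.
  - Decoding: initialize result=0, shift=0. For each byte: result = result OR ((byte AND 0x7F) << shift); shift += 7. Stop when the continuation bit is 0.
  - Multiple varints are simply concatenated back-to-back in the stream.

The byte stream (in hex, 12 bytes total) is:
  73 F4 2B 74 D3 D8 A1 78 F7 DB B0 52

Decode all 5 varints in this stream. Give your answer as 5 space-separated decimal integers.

Answer: 115 5620 116 252210259 172764663

Derivation:
  byte[0]=0x73 cont=0 payload=0x73=115: acc |= 115<<0 -> acc=115 shift=7 [end]
Varint 1: bytes[0:1] = 73 -> value 115 (1 byte(s))
  byte[1]=0xF4 cont=1 payload=0x74=116: acc |= 116<<0 -> acc=116 shift=7
  byte[2]=0x2B cont=0 payload=0x2B=43: acc |= 43<<7 -> acc=5620 shift=14 [end]
Varint 2: bytes[1:3] = F4 2B -> value 5620 (2 byte(s))
  byte[3]=0x74 cont=0 payload=0x74=116: acc |= 116<<0 -> acc=116 shift=7 [end]
Varint 3: bytes[3:4] = 74 -> value 116 (1 byte(s))
  byte[4]=0xD3 cont=1 payload=0x53=83: acc |= 83<<0 -> acc=83 shift=7
  byte[5]=0xD8 cont=1 payload=0x58=88: acc |= 88<<7 -> acc=11347 shift=14
  byte[6]=0xA1 cont=1 payload=0x21=33: acc |= 33<<14 -> acc=552019 shift=21
  byte[7]=0x78 cont=0 payload=0x78=120: acc |= 120<<21 -> acc=252210259 shift=28 [end]
Varint 4: bytes[4:8] = D3 D8 A1 78 -> value 252210259 (4 byte(s))
  byte[8]=0xF7 cont=1 payload=0x77=119: acc |= 119<<0 -> acc=119 shift=7
  byte[9]=0xDB cont=1 payload=0x5B=91: acc |= 91<<7 -> acc=11767 shift=14
  byte[10]=0xB0 cont=1 payload=0x30=48: acc |= 48<<14 -> acc=798199 shift=21
  byte[11]=0x52 cont=0 payload=0x52=82: acc |= 82<<21 -> acc=172764663 shift=28 [end]
Varint 5: bytes[8:12] = F7 DB B0 52 -> value 172764663 (4 byte(s))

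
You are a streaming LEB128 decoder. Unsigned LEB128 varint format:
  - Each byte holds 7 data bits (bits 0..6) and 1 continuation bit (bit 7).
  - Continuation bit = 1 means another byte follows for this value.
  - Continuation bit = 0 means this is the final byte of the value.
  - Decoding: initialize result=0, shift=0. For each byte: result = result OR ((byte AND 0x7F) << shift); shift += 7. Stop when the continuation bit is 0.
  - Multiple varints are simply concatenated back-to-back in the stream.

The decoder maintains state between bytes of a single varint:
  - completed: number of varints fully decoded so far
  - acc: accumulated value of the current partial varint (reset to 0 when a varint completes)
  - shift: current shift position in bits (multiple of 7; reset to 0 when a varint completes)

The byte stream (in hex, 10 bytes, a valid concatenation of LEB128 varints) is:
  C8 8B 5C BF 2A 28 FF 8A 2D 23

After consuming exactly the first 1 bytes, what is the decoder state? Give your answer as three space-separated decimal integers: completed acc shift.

byte[0]=0xC8 cont=1 payload=0x48: acc |= 72<<0 -> completed=0 acc=72 shift=7

Answer: 0 72 7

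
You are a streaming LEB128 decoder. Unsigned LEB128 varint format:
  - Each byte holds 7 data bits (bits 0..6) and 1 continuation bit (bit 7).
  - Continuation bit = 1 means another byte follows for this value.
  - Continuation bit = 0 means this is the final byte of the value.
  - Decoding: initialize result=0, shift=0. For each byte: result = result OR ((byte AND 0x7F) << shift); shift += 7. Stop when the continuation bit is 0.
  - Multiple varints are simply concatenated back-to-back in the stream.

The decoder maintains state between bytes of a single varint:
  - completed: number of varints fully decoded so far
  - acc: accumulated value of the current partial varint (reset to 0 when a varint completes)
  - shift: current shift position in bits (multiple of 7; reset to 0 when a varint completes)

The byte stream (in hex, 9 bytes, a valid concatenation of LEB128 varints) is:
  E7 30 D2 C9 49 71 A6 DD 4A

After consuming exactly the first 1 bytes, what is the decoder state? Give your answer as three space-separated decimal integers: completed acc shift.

Answer: 0 103 7

Derivation:
byte[0]=0xE7 cont=1 payload=0x67: acc |= 103<<0 -> completed=0 acc=103 shift=7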